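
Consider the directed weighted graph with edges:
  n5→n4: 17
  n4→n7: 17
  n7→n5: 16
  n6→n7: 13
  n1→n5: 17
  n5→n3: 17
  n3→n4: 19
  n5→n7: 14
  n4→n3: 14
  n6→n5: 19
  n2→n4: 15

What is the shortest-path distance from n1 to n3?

Candidate routes:
n1 -> n5 -> n4 -> n3: 17 + 17 + 14 = 48
n1 -> n5 -> n3: 17 + 17 = 34
The minimum is 34.

34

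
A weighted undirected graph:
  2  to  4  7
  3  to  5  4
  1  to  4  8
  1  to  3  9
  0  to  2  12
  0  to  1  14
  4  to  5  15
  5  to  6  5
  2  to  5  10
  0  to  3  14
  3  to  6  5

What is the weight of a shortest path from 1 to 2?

15

A few of the 1→2 routes:
1→4→2: 8 + 7 = 15
1→3→6→5→2: 9 + 5 + 5 + 10 = 29
1→3→5→2: 9 + 4 + 10 = 23
1→0→2: 14 + 12 = 26
The minimum is 15.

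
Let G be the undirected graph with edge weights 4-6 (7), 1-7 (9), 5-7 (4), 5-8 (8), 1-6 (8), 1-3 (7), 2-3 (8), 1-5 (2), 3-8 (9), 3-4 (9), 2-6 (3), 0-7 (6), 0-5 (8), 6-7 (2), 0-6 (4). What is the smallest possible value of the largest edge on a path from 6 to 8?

8

A few of the 6→8 routes:
6 → 7 → 5 → 8: max(2, 4, 8) = 8
6 → 7 → 0 → 5 → 8: max(2, 6, 8, 8) = 8
6 → 1 → 5 → 8: max(8, 2, 8) = 8
6 → 2 → 3 → 1 → 5 → 8: max(3, 8, 7, 2, 8) = 8
Best route has worst link 8.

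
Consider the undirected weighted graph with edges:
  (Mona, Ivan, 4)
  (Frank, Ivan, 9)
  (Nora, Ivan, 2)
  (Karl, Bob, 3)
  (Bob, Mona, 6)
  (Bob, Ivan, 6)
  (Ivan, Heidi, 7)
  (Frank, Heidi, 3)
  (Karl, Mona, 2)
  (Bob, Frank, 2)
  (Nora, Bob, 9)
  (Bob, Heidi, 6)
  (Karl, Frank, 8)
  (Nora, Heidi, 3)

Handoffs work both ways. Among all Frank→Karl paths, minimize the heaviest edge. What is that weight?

3

Checking several routes:
Frank - Heidi - Bob - Ivan - Mona - Karl: max(3, 6, 6, 4, 2) = 6
Frank - Bob - Karl: max(2, 3) = 3
Frank - Heidi - Nora - Ivan - Mona - Karl: max(3, 3, 2, 4, 2) = 4
The minimum achievable maximum is 3.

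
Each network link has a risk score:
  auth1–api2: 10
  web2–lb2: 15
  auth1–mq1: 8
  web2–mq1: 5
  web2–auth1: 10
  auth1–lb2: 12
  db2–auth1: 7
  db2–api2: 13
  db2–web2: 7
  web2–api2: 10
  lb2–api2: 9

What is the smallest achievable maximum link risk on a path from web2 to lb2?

Some routes from web2 to lb2:
web2→db2→auth1→lb2: max(7, 7, 12) = 12
web2→mq1→auth1→api2→lb2: max(5, 8, 10, 9) = 10
web2→auth1→api2→lb2: max(10, 10, 9) = 10
web2→api2→lb2: max(10, 9) = 10
web2→db2→auth1→api2→lb2: max(7, 7, 10, 9) = 10
web2→auth1→lb2: max(10, 12) = 12
The minimum achievable maximum is 10.

10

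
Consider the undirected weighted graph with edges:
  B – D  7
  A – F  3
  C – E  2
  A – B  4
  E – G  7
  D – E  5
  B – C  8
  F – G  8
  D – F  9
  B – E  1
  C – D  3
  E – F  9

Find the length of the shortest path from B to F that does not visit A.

10

A few of the B→F routes:
B -> E -> G -> F: 1 + 7 + 8 = 16
B -> E -> C -> D -> F: 1 + 2 + 3 + 9 = 15
B -> D -> F: 7 + 9 = 16
B -> E -> F: 1 + 9 = 10
B -> E -> D -> F: 1 + 5 + 9 = 15
B -> C -> E -> F: 8 + 2 + 9 = 19
Shortest: 10.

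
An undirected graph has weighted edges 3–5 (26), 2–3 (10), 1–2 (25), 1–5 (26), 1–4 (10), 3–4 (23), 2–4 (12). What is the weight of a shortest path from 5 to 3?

26

A few of the 5→3 routes:
5 - 3: 26
5 - 1 - 4 - 2 - 3: 26 + 10 + 12 + 10 = 58
5 - 1 - 4 - 3: 26 + 10 + 23 = 59
Shortest: 26.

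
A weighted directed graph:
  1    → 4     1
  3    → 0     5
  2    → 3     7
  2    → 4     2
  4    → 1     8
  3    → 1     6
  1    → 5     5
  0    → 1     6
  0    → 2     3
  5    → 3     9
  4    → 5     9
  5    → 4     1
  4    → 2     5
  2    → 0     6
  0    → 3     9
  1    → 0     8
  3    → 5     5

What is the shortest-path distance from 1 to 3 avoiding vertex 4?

Routes from 1 to 3 avoiding 4:
1 → 5 → 3: 5 + 9 = 14
1 → 0 → 3: 8 + 9 = 17
1 → 0 → 2 → 3: 8 + 3 + 7 = 18
The minimum is 14.

14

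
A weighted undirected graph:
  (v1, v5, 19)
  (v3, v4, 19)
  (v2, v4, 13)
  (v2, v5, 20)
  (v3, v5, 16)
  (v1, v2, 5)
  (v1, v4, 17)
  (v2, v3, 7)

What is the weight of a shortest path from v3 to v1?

12

Some routes from v3 to v1:
v3→v5→v1: 16 + 19 = 35
v3→v4→v1: 19 + 17 = 36
v3→v2→v1: 7 + 5 = 12
v3→v2→v4→v1: 7 + 13 + 17 = 37
v3→v4→v2→v1: 19 + 13 + 5 = 37
The minimum is 12.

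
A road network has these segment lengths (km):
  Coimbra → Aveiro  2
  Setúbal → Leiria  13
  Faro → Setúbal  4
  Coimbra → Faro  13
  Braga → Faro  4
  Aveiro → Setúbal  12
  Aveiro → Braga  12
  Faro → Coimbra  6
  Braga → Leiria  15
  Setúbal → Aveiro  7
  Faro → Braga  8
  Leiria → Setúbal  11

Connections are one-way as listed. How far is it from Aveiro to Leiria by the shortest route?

Paths from Aveiro to Leiria:
Aveiro -> Braga -> Leiria: 12 + 15 = 27
Aveiro -> Braga -> Faro -> Setúbal -> Leiria: 12 + 4 + 4 + 13 = 33
Aveiro -> Setúbal -> Leiria: 12 + 13 = 25
The minimum is 25 km.

25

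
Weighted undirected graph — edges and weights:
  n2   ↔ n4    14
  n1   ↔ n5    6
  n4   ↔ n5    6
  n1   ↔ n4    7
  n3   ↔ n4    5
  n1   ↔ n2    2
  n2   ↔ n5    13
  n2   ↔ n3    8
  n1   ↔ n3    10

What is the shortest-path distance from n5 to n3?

11

A few of the n5→n3 routes:
n5→n4→n3: 6 + 5 = 11
n5→n1→n2→n3: 6 + 2 + 8 = 16
n5→n1→n3: 6 + 10 = 16
The minimum is 11.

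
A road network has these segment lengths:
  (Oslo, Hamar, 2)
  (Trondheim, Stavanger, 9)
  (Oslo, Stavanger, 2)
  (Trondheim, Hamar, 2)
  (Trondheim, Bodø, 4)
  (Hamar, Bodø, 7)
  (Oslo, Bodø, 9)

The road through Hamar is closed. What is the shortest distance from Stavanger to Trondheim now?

Routes from Stavanger to Trondheim avoiding Hamar:
Stavanger→Oslo→Bodø→Trondheim: 2 + 9 + 4 = 15
Stavanger→Trondheim: 9
Best route has total 9.

9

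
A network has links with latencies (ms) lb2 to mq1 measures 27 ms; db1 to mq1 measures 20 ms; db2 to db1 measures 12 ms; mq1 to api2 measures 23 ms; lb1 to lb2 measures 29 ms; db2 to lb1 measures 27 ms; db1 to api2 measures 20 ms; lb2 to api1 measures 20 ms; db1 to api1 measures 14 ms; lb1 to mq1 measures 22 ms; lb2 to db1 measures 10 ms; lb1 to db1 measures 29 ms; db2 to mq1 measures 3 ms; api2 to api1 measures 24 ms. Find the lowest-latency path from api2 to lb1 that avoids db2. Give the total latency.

Comparing a few candidate routes:
api2 - mq1 - lb1: 23 + 22 = 45
api2 - db1 - lb1: 20 + 29 = 49
api2 - db1 - mq1 - lb1: 20 + 20 + 22 = 62
api2 - api1 - db1 - lb1: 24 + 14 + 29 = 67
api2 - db1 - lb2 - lb1: 20 + 10 + 29 = 59
Shortest: 45 ms.

45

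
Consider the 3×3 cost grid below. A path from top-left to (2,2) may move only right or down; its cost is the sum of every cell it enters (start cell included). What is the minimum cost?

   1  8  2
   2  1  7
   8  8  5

Path (0,0)→(1,0)→(1,1)→(1,2)→(2,2): 1 + 2 + 1 + 7 + 5 = 16.
(Top row then right column would cost 23.)

16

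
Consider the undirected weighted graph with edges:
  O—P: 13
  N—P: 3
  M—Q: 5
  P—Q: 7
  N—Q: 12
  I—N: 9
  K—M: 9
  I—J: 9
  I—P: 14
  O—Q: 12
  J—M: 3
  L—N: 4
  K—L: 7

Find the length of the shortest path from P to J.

15

Comparing a few candidate routes:
P - N - I - J: 3 + 9 + 9 = 21
P - Q - M - J: 7 + 5 + 3 = 15
P - I - J: 14 + 9 = 23
Best route has total 15.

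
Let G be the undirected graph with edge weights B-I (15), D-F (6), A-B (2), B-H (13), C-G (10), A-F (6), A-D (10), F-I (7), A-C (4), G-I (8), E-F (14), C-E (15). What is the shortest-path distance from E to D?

20

Some routes from E to D:
E→F→D: 14 + 6 = 20
E→F→A→D: 14 + 6 + 10 = 30
E→C→A→D: 15 + 4 + 10 = 29
Shortest: 20.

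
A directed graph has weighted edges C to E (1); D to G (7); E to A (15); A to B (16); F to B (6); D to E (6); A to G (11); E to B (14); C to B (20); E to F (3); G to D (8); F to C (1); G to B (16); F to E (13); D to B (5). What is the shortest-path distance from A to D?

19

Candidate routes:
A-G-D: 11 + 8 = 19
Best route has total 19.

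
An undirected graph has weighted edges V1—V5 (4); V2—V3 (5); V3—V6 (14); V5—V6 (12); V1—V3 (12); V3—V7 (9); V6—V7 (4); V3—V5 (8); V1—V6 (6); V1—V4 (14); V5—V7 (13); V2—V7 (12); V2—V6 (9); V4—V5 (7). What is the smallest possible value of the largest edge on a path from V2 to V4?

Checking several routes:
V2→V6→V7→V3→V5→V4: max(9, 4, 9, 8, 7) = 9
V2→V7→V3→V1→V6→V5→V4: max(12, 9, 12, 6, 12, 7) = 12
V2→V6→V1→V5→V4: max(9, 6, 4, 7) = 9
V2→V3→V7→V6→V1→V5→V4: max(5, 9, 4, 6, 4, 7) = 9
V2→V7→V3→V1→V5→V4: max(12, 9, 12, 4, 7) = 12
V2→V3→V5→V4: max(5, 8, 7) = 8
The minimum achievable maximum is 8.

8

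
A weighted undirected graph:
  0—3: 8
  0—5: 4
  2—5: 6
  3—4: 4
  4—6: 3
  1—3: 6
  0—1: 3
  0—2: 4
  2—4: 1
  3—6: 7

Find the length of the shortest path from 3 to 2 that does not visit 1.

5

Paths from 3 to 2 avoiding 1:
3→0→2: 8 + 4 = 12
3→6→4→2: 7 + 3 + 1 = 11
3→0→5→2: 8 + 4 + 6 = 18
3→4→2: 4 + 1 = 5
Shortest: 5.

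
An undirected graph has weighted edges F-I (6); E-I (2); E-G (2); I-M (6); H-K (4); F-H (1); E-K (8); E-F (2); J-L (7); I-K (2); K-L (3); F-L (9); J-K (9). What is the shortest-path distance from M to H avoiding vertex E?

12

Comparing a few candidate routes:
M → I → K → J → L → F → H: 6 + 2 + 9 + 7 + 9 + 1 = 34
M → I → K → H: 6 + 2 + 4 = 12
M → I → F → H: 6 + 6 + 1 = 13
M → I → F → L → K → H: 6 + 6 + 9 + 3 + 4 = 28
M → I → K → L → F → H: 6 + 2 + 3 + 9 + 1 = 21
The minimum is 12.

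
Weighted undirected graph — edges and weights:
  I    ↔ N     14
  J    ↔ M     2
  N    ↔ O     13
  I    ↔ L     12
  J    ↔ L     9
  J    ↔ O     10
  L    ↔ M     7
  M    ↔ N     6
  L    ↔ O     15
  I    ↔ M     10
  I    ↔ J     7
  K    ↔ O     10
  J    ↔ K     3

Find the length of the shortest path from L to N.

A few of the L→N routes:
L→I→N: 12 + 14 = 26
L→M→N: 7 + 6 = 13
L→J→M→N: 9 + 2 + 6 = 17
Best route has total 13.

13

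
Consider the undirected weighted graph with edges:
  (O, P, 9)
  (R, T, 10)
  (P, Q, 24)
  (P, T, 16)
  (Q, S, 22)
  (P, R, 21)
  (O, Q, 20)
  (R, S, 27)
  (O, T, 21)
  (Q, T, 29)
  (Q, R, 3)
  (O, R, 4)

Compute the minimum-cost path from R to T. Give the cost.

10

A few of the R→T routes:
R→O→T: 4 + 21 = 25
R→T: 10
R→Q→T: 3 + 29 = 32
R→O→P→T: 4 + 9 + 16 = 29
Best route has total 10.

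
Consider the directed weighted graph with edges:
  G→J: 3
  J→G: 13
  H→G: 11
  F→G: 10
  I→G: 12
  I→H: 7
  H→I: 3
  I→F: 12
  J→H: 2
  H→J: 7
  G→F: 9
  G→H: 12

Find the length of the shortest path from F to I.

18

Routes from F to I:
F - G - H - I: 10 + 12 + 3 = 25
F - G - J - H - I: 10 + 3 + 2 + 3 = 18
Shortest: 18.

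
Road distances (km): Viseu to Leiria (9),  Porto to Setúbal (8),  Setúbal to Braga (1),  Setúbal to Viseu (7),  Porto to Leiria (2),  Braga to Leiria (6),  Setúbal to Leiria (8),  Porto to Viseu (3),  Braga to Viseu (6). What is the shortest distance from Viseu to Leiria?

5

Some routes from Viseu to Leiria:
Viseu → Porto → Leiria: 3 + 2 = 5
Viseu → Leiria: 9
Viseu → Braga → Leiria: 6 + 6 = 12
Shortest: 5 km.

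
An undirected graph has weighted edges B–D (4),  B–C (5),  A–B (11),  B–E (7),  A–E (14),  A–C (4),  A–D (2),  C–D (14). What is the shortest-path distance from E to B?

Some routes from E to B:
E -> B: 7
E -> A -> C -> B: 14 + 4 + 5 = 23
E -> A -> D -> C -> B: 14 + 2 + 14 + 5 = 35
E -> A -> B: 14 + 11 = 25
E -> A -> D -> B: 14 + 2 + 4 = 20
The minimum is 7.

7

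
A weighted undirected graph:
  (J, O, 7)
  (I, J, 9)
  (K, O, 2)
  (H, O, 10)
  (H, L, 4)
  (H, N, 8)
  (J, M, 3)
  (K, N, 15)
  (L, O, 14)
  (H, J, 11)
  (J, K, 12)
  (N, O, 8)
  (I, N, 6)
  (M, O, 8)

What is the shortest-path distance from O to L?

14

Comparing a few candidate routes:
O-N-H-L: 8 + 8 + 4 = 20
O-H-L: 10 + 4 = 14
O-J-H-L: 7 + 11 + 4 = 22
O-L: 14
Shortest: 14.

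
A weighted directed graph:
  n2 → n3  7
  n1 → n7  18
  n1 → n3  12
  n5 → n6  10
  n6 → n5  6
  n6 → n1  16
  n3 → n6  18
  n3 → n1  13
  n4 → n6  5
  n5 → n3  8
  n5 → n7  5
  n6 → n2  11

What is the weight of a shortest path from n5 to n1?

Candidate routes:
n5→n3→n6→n1: 8 + 18 + 16 = 42
n5→n3→n1: 8 + 13 = 21
n5→n6→n1: 10 + 16 = 26
n5→n6→n2→n3→n1: 10 + 11 + 7 + 13 = 41
Shortest: 21.

21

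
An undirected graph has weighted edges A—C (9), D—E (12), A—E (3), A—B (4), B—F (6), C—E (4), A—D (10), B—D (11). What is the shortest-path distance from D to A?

Candidate routes:
D - B - A: 11 + 4 = 15
D - A: 10
D - E - C - A: 12 + 4 + 9 = 25
D - E - A: 12 + 3 = 15
The minimum is 10.

10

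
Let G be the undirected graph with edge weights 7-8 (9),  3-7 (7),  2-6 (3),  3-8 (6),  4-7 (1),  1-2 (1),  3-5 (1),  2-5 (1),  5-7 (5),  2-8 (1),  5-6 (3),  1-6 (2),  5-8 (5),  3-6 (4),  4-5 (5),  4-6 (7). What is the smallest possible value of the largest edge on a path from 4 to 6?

A few of the 4→6 routes:
4 -> 7 -> 5 -> 8 -> 2 -> 6: max(1, 5, 5, 1, 3) = 5
4 -> 7 -> 5 -> 6: max(1, 5, 3) = 5
4 -> 7 -> 5 -> 2 -> 1 -> 6: max(1, 5, 1, 1, 2) = 5
4 -> 7 -> 5 -> 8 -> 2 -> 1 -> 6: max(1, 5, 5, 1, 1, 2) = 5
4 -> 7 -> 5 -> 3 -> 6: max(1, 5, 1, 4) = 5
Best route has worst link 5.

5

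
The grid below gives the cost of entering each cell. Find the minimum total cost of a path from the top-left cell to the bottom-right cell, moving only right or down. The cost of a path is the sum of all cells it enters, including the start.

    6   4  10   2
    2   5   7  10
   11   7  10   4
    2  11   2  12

44

Cheapest: (0,0)→(1,0)→(1,1)→(1,2)→(2,2)→(3,2)→(3,3)
  6 + 2 + 5 + 7 + 10 + 2 + 12 = 44
For comparison, the top-then-right route costs 48.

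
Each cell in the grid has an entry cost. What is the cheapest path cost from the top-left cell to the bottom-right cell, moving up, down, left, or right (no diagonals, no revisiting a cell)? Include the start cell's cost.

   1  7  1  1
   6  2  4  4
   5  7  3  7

Best path: [0,0]→[0,1]→[0,2]→[0,3]→[1,3]→[2,3]
Cost: 1 + 7 + 1 + 1 + 4 + 7 = 21

21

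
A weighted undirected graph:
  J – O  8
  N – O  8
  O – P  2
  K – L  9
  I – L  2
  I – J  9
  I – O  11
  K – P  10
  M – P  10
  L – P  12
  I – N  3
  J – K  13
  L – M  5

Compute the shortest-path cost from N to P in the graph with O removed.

Candidate routes:
N - I - L - M - P: 3 + 2 + 5 + 10 = 20
N - I - L - P: 3 + 2 + 12 = 17
N - I - J - K - P: 3 + 9 + 13 + 10 = 35
N - I - J - K - L - M - P: 3 + 9 + 13 + 9 + 5 + 10 = 49
N - I - J - K - L - P: 3 + 9 + 13 + 9 + 12 = 46
N - I - L - K - P: 3 + 2 + 9 + 10 = 24
The minimum is 17.

17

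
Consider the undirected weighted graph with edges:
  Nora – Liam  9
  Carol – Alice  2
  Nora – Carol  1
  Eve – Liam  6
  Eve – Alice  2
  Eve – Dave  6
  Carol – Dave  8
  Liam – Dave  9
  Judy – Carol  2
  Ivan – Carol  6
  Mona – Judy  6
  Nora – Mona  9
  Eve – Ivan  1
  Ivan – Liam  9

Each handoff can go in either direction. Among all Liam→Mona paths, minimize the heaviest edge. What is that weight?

6

Some routes from Liam to Mona:
Liam - Eve - Alice - Carol - Judy - Mona: max(6, 2, 2, 2, 6) = 6
Liam - Eve - Dave - Carol - Judy - Mona: max(6, 6, 8, 2, 6) = 8
Liam - Eve - Ivan - Carol - Nora - Mona: max(6, 1, 6, 1, 9) = 9
Liam - Eve - Dave - Carol - Nora - Mona: max(6, 6, 8, 1, 9) = 9
Liam - Eve - Ivan - Carol - Judy - Mona: max(6, 1, 6, 2, 6) = 6
Smallest bottleneck: 6.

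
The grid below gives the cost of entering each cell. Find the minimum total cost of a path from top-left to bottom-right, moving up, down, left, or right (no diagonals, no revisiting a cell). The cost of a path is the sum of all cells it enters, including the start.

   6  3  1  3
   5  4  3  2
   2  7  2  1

16

Path r0c0 r0c1 r0c2 r0c3 r1c3 r2c3: 6 + 3 + 1 + 3 + 2 + 1 = 16.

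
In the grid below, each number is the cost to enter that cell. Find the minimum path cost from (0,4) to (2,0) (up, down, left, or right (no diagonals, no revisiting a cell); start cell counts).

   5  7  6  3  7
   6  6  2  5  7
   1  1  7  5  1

Best path: [0,4] -> [0,3] -> [1,3] -> [1,2] -> [1,1] -> [2,1] -> [2,0]
Cost: 7 + 3 + 5 + 2 + 6 + 1 + 1 = 25

25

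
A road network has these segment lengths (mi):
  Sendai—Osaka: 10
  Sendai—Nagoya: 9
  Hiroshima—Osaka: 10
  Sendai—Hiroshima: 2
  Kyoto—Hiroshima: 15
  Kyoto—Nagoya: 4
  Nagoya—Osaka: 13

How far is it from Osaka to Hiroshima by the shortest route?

10

Candidate routes:
Osaka→Hiroshima: 10
Osaka→Sendai→Hiroshima: 10 + 2 = 12
Osaka→Sendai→Nagoya→Kyoto→Hiroshima: 10 + 9 + 4 + 15 = 38
Osaka→Nagoya→Sendai→Hiroshima: 13 + 9 + 2 = 24
Osaka→Nagoya→Kyoto→Hiroshima: 13 + 4 + 15 = 32
Shortest: 10 mi.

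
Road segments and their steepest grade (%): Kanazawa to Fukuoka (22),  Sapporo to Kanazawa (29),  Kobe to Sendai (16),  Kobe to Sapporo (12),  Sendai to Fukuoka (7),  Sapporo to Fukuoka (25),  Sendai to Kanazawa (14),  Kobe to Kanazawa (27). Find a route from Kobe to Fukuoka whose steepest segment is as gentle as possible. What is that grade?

16

Checking several routes:
Kobe→Sendai→Fukuoka: max(16, 7) = 16
Kobe→Sapporo→Fukuoka: max(12, 25) = 25
Kobe→Sendai→Kanazawa→Fukuoka: max(16, 14, 22) = 22
Best route has worst link 16%.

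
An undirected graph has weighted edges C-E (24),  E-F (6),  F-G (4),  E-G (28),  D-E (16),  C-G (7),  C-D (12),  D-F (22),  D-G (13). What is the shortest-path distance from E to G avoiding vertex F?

28

Candidate routes:
E→D→C→G: 16 + 12 + 7 = 35
E→C→D→G: 24 + 12 + 13 = 49
E→G: 28
E→C→G: 24 + 7 = 31
E→D→G: 16 + 13 = 29
Shortest: 28.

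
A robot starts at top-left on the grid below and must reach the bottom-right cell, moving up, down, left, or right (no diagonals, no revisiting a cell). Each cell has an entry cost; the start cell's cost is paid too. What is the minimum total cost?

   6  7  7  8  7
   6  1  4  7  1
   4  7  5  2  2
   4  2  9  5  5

Path (0,0)→(1,0)→(1,1)→(1,2)→(2,2)→(2,3)→(2,4)→(3,4): 6 + 6 + 1 + 4 + 5 + 2 + 2 + 5 = 31.

31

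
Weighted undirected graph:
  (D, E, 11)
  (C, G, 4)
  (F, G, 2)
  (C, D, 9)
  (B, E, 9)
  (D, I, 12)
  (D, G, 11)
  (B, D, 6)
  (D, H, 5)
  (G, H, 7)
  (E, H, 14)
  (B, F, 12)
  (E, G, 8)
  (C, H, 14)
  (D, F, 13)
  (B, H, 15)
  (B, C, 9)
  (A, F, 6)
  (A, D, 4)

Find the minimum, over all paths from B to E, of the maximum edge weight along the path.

Some routes from B to E:
B-C-D-H-G-E: max(9, 9, 5, 7, 8) = 9
B-D-H-G-E: max(6, 5, 7, 8) = 8
B-D-A-F-G-E: max(6, 4, 6, 2, 8) = 8
B-C-D-A-F-G-E: max(9, 9, 4, 6, 2, 8) = 9
Smallest bottleneck: 8.

8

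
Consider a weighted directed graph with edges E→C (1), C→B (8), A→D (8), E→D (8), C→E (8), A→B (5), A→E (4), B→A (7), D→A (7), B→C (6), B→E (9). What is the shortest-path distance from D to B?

Paths from D to B:
D -> A -> B: 7 + 5 = 12
D -> A -> E -> C -> B: 7 + 4 + 1 + 8 = 20
Shortest: 12.

12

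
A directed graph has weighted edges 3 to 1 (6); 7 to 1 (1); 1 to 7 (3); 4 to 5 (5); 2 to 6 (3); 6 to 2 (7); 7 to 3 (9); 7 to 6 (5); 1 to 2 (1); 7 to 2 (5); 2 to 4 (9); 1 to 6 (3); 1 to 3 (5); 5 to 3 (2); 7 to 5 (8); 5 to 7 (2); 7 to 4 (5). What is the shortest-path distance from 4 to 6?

Some routes from 4 to 6:
4→5→7→6: 5 + 2 + 5 = 12
4→5→7→1→2→6: 5 + 2 + 1 + 1 + 3 = 12
4→5→7→1→6: 5 + 2 + 1 + 3 = 11
Best route has total 11.

11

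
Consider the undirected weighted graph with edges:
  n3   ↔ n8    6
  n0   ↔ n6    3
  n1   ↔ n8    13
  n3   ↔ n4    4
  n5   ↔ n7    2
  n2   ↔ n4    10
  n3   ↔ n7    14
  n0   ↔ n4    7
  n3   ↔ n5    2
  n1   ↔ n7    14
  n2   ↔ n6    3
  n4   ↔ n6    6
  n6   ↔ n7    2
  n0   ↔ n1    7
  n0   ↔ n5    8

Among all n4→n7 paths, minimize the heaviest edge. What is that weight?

4

Checking several routes:
n4-n0-n6-n7: max(7, 3, 2) = 7
n4-n3-n5-n7: max(4, 2, 2) = 4
n4-n3-n5-n0-n6-n7: max(4, 2, 8, 3, 2) = 8
n4-n6-n0-n5-n7: max(6, 3, 8, 2) = 8
n4-n0-n5-n7: max(7, 8, 2) = 8
n4-n6-n7: max(6, 2) = 6
Smallest bottleneck: 4.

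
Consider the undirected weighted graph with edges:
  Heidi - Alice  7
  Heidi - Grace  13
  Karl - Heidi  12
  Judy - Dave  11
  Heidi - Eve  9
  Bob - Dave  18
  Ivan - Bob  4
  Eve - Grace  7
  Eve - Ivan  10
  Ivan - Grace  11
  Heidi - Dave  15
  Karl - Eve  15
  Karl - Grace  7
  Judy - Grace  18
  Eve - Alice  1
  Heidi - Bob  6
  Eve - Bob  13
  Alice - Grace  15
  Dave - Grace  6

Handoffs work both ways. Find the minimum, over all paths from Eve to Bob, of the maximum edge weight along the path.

7

A few of the Eve→Bob routes:
Eve → Heidi → Bob: max(9, 6) = 9
Eve → Ivan → Grace → Karl → Heidi → Bob: max(10, 11, 7, 12, 6) = 12
Eve → Ivan → Bob: max(10, 4) = 10
Eve → Heidi → Karl → Grace → Ivan → Bob: max(9, 12, 7, 11, 4) = 12
Eve → Grace → Ivan → Bob: max(7, 11, 4) = 11
Eve → Alice → Heidi → Bob: max(1, 7, 6) = 7
Smallest bottleneck: 7.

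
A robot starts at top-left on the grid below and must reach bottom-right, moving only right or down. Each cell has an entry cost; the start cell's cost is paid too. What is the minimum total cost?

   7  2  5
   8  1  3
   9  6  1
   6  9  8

22

Take (0,0) -> (0,1) -> (1,1) -> (1,2) -> (2,2) -> (3,2) for a total of 7 + 2 + 1 + 3 + 1 + 8 = 22.
(Top row then right column would cost 26.)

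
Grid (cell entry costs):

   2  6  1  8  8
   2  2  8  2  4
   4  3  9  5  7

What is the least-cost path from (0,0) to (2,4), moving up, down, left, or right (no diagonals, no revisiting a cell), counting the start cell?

Path [0,0]→[1,0]→[1,1]→[1,2]→[1,3]→[1,4]→[2,4]: 2 + 2 + 2 + 8 + 2 + 4 + 7 = 27.

27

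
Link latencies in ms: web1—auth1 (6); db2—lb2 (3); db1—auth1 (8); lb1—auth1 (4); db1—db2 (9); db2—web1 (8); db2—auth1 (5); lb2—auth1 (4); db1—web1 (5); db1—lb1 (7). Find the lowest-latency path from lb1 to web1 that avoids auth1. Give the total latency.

12

Routes from lb1 to web1 avoiding auth1:
lb1-db1-db2-web1: 7 + 9 + 8 = 24
lb1-db1-web1: 7 + 5 = 12
Best route has total 12 ms.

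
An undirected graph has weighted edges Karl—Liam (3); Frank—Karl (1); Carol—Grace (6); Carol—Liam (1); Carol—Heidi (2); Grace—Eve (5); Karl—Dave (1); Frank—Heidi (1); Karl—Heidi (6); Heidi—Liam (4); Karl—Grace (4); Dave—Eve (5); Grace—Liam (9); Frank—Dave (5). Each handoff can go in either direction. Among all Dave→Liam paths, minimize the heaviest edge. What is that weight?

A few of the Dave→Liam routes:
Dave → Eve → Grace → Karl → Frank → Heidi → Liam: max(5, 5, 4, 1, 1, 4) = 5
Dave → Eve → Grace → Karl → Frank → Heidi → Carol → Liam: max(5, 5, 4, 1, 1, 2, 1) = 5
Dave → Karl → Frank → Heidi → Carol → Liam: max(1, 1, 1, 2, 1) = 2
Dave → Karl → Liam: max(1, 3) = 3
Dave → Karl → Frank → Heidi → Liam: max(1, 1, 1, 4) = 4
Best route has worst link 2.

2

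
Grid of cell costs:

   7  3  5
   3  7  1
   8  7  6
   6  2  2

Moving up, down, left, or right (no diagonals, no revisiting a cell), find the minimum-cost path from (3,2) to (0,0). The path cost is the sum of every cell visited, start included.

Take [3,2]→[2,2]→[1,2]→[0,2]→[0,1]→[0,0] for a total of 2 + 6 + 1 + 5 + 3 + 7 = 24.

24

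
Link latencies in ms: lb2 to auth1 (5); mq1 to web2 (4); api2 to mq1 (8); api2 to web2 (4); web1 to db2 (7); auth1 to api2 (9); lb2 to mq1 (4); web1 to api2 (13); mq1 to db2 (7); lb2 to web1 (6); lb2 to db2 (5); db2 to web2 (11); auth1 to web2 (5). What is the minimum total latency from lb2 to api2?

12

Comparing a few candidate routes:
lb2 -> auth1 -> api2: 5 + 9 = 14
lb2 -> auth1 -> web2 -> api2: 5 + 5 + 4 = 14
lb2 -> mq1 -> web2 -> api2: 4 + 4 + 4 = 12
lb2 -> mq1 -> api2: 4 + 8 = 12
Shortest: 12 ms.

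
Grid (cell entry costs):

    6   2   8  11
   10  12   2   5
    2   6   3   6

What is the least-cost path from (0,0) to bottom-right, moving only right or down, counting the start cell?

Path r0c0→r0c1→r0c2→r1c2→r2c2→r2c3: 6 + 2 + 8 + 2 + 3 + 6 = 27.
(Top row then right column would cost 38.)

27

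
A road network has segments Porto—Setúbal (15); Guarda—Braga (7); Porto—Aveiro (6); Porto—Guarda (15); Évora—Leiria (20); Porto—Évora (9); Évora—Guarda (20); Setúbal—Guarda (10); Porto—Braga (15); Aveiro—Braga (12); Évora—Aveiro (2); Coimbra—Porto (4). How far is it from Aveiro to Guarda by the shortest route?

Comparing a few candidate routes:
Aveiro - Évora - Porto - Guarda: 2 + 9 + 15 = 26
Aveiro - Braga - Guarda: 12 + 7 = 19
Aveiro - Porto - Guarda: 6 + 15 = 21
Aveiro - Porto - Braga - Guarda: 6 + 15 + 7 = 28
Aveiro - Évora - Guarda: 2 + 20 = 22
Shortest: 19 km.

19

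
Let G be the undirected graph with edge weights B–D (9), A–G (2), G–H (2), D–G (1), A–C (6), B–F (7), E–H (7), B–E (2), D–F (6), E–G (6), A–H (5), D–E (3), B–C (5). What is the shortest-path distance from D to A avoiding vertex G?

Checking several routes:
D -> E -> H -> A: 3 + 7 + 5 = 15
D -> E -> B -> C -> A: 3 + 2 + 5 + 6 = 16
D -> B -> C -> A: 9 + 5 + 6 = 20
The minimum is 15.

15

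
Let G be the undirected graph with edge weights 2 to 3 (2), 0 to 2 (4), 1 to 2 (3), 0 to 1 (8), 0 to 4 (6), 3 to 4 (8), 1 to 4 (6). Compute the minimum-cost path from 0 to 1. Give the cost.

7

Routes from 0 to 1:
0 -> 4 -> 3 -> 2 -> 1: 6 + 8 + 2 + 3 = 19
0 -> 4 -> 1: 6 + 6 = 12
0 -> 2 -> 3 -> 4 -> 1: 4 + 2 + 8 + 6 = 20
0 -> 1: 8
0 -> 2 -> 1: 4 + 3 = 7
The minimum is 7.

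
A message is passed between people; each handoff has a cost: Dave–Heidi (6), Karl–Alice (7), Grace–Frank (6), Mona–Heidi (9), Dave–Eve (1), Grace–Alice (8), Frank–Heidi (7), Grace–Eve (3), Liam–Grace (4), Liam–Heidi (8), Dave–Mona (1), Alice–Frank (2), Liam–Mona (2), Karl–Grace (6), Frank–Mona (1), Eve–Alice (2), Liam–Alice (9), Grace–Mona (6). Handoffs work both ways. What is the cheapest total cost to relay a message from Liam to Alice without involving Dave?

Comparing a few candidate routes:
Liam - Mona - Frank - Alice: 2 + 1 + 2 = 5
Liam - Grace - Eve - Alice: 4 + 3 + 2 = 9
Liam - Grace - Alice: 4 + 8 = 12
Liam - Alice: 9
Best route has total 5.

5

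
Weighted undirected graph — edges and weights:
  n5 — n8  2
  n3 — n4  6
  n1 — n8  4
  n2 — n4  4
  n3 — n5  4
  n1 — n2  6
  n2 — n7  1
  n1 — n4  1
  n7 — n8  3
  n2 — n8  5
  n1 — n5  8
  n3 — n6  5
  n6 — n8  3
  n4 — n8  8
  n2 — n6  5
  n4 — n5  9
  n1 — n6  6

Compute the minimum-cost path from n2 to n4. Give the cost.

4

Checking several routes:
n2-n6-n1-n4: 5 + 6 + 1 = 12
n2-n8-n1-n4: 5 + 4 + 1 = 10
n2-n4: 4
n2-n7-n8-n1-n4: 1 + 3 + 4 + 1 = 9
n2-n7-n8-n4: 1 + 3 + 8 = 12
n2-n1-n4: 6 + 1 = 7
Shortest: 4.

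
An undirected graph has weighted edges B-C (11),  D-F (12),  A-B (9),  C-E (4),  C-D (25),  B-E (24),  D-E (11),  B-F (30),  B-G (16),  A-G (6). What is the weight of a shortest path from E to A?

24

Comparing a few candidate routes:
E -> C -> B -> G -> A: 4 + 11 + 16 + 6 = 37
E -> B -> G -> A: 24 + 16 + 6 = 46
E -> C -> B -> A: 4 + 11 + 9 = 24
E -> B -> A: 24 + 9 = 33
E -> D -> C -> B -> A: 11 + 25 + 11 + 9 = 56
Shortest: 24.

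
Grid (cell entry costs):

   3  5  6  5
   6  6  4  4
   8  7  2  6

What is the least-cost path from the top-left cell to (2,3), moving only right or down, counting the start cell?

26

One optimal route is [0,0] -> [0,1] -> [0,2] -> [1,2] -> [2,2] -> [2,3].
Its cost is 3 + 5 + 6 + 4 + 2 + 6 = 26.
(Top row then right column would cost 29.)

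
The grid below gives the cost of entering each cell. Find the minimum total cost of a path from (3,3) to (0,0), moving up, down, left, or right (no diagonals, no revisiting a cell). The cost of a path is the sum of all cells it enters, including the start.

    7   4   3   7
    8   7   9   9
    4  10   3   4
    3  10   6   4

Take (3,3) → (2,3) → (2,2) → (1,2) → (0,2) → (0,1) → (0,0) for a total of 4 + 4 + 3 + 9 + 3 + 4 + 7 = 34.

34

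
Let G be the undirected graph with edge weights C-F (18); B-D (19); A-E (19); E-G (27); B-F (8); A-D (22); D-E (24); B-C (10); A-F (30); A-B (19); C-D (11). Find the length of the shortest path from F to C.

A few of the F→C routes:
F - B - D - C: 8 + 19 + 11 = 38
F - C: 18
F - B - C: 8 + 10 = 18
Best route has total 18.

18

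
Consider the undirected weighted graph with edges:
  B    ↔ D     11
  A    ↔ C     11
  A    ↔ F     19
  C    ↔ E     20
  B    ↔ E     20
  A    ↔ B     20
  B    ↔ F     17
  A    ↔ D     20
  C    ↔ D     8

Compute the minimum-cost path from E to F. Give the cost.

Some routes from E to F:
E -> C -> D -> B -> F: 20 + 8 + 11 + 17 = 56
E -> C -> A -> F: 20 + 11 + 19 = 50
E -> B -> F: 20 + 17 = 37
E -> B -> A -> F: 20 + 20 + 19 = 59
E -> C -> A -> B -> F: 20 + 11 + 20 + 17 = 68
E -> C -> D -> A -> F: 20 + 8 + 20 + 19 = 67
Shortest: 37.

37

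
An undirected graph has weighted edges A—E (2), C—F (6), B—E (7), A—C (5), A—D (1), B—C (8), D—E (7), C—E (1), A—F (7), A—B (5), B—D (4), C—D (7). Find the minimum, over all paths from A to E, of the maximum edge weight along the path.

2

A few of the A→E routes:
A→F→C→D→E: max(7, 6, 7, 7) = 7
A→E: max(2) = 2
A→F→C→D→B→E: max(7, 6, 7, 4, 7) = 7
A→F→C→E: max(7, 6, 1) = 7
A→C→E: max(5, 1) = 5
A→D→E: max(1, 7) = 7
Smallest bottleneck: 2.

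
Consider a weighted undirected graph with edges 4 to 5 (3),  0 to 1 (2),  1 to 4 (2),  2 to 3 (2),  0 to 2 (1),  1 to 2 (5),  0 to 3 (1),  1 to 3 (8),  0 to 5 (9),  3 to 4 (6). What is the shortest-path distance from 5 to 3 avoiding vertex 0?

9

Paths from 5 to 3 avoiding 0:
5 -> 4 -> 1 -> 2 -> 3: 3 + 2 + 5 + 2 = 12
5 -> 4 -> 1 -> 3: 3 + 2 + 8 = 13
5 -> 4 -> 3: 3 + 6 = 9
Best route has total 9.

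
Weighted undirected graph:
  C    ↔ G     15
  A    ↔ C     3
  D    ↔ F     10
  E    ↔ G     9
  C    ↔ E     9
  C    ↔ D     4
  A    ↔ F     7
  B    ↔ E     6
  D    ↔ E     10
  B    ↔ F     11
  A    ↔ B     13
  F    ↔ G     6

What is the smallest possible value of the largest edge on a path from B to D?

A few of the B→D routes:
B → E → G → F → A → C → D: max(6, 9, 6, 7, 3, 4) = 9
B → E → D: max(6, 10) = 10
B → E → C → A → F → D: max(6, 9, 3, 7, 10) = 10
B → E → C → D: max(6, 9, 4) = 9
The minimum achievable maximum is 9.

9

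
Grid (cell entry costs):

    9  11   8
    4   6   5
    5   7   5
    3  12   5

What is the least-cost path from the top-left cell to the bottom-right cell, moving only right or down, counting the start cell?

34

Take r0c0 r1c0 r1c1 r1c2 r2c2 r3c2 for a total of 9 + 4 + 6 + 5 + 5 + 5 = 34.
(Top row then right column would cost 43.)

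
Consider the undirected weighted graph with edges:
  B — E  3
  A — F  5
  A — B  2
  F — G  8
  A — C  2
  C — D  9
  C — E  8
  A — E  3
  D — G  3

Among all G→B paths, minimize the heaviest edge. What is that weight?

A few of the G→B routes:
G-D-C-E-A-B: max(3, 9, 8, 3, 2) = 9
G-F-A-C-E-B: max(8, 5, 2, 8, 3) = 8
G-D-C-E-B: max(3, 9, 8, 3) = 9
G-F-A-E-B: max(8, 5, 3, 3) = 8
G-F-A-B: max(8, 5, 2) = 8
Smallest bottleneck: 8.

8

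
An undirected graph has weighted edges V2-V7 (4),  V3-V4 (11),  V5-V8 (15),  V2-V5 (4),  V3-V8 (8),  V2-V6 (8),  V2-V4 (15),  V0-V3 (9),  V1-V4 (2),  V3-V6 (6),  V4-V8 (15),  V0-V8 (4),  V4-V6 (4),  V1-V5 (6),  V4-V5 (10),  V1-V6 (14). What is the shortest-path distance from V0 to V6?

Checking several routes:
V0→V8→V3→V6: 4 + 8 + 6 = 18
V0→V8→V3→V4→V6: 4 + 8 + 11 + 4 = 27
V0→V8→V4→V6: 4 + 15 + 4 = 23
V0→V3→V6: 9 + 6 = 15
V0→V3→V4→V6: 9 + 11 + 4 = 24
Best route has total 15.

15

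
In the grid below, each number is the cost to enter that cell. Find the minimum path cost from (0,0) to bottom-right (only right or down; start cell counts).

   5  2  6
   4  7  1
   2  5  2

16

Path [0,0]→[0,1]→[0,2]→[1,2]→[2,2]: 5 + 2 + 6 + 1 + 2 = 16.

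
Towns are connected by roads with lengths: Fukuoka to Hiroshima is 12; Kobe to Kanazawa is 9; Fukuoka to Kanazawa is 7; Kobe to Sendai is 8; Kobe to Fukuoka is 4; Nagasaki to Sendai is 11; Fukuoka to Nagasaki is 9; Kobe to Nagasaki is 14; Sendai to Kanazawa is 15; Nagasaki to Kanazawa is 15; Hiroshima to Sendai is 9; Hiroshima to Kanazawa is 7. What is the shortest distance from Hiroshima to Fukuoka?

A few of the Hiroshima→Fukuoka routes:
Hiroshima→Kanazawa→Fukuoka: 7 + 7 = 14
Hiroshima→Sendai→Nagasaki→Fukuoka: 9 + 11 + 9 = 29
Hiroshima→Kanazawa→Kobe→Fukuoka: 7 + 9 + 4 = 20
Hiroshima→Sendai→Kobe→Fukuoka: 9 + 8 + 4 = 21
Hiroshima→Fukuoka: 12
Shortest: 12.

12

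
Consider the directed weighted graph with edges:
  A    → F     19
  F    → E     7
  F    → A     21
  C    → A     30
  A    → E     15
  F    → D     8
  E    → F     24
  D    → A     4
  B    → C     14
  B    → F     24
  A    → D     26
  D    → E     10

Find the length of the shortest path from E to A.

36

Routes from E to A:
E-F-D-A: 24 + 8 + 4 = 36
E-F-A: 24 + 21 = 45
Shortest: 36.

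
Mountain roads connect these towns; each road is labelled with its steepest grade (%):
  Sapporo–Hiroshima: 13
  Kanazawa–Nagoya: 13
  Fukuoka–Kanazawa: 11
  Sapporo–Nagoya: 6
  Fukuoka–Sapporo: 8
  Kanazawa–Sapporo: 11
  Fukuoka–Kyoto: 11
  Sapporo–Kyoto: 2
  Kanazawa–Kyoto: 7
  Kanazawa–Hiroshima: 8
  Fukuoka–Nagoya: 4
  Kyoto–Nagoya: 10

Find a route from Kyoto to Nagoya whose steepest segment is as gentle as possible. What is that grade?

6

Some routes from Kyoto to Nagoya:
Kyoto - Sapporo - Fukuoka - Nagoya: max(2, 8, 4) = 8
Kyoto - Nagoya: max(10) = 10
Kyoto - Sapporo - Nagoya: max(2, 6) = 6
Best route has worst link 6%.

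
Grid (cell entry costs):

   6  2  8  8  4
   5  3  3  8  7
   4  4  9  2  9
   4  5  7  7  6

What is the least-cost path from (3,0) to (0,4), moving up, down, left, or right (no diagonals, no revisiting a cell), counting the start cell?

37

Path [3,0]→[2,0]→[2,1]→[1,1]→[0,1]→[0,2]→[0,3]→[0,4]: 4 + 4 + 4 + 3 + 2 + 8 + 8 + 4 = 37.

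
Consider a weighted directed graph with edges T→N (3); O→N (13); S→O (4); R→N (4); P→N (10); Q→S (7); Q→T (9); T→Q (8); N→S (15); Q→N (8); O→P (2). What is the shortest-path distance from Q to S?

Candidate routes:
Q -> N -> S: 8 + 15 = 23
Q -> S: 7
Q -> T -> N -> S: 9 + 3 + 15 = 27
Best route has total 7.

7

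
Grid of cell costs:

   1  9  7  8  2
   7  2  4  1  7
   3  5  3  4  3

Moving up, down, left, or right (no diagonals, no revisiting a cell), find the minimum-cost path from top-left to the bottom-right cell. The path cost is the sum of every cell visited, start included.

Path r0c0 -> r1c0 -> r1c1 -> r1c2 -> r1c3 -> r2c3 -> r2c4: 1 + 7 + 2 + 4 + 1 + 4 + 3 = 22.

22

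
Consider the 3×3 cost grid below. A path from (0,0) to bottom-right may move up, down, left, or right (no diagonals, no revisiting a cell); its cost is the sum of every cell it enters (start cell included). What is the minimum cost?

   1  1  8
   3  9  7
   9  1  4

Path (0,0) (0,1) (1,1) (2,1) (2,2): 1 + 1 + 9 + 1 + 4 = 16.

16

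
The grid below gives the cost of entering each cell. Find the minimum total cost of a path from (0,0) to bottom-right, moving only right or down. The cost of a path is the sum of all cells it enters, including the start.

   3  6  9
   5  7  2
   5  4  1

Cheapest: [0,0]→[1,0]→[1,1]→[1,2]→[2,2]
  3 + 5 + 7 + 2 + 1 = 18
For comparison, the top-then-right route costs 21.

18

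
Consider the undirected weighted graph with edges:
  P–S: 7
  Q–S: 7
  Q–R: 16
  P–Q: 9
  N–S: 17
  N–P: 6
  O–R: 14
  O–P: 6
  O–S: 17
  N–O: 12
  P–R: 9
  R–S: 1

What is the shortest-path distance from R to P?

A few of the R→P routes:
R→P: 9
R→S→Q→P: 1 + 7 + 9 = 17
R→S→P: 1 + 7 = 8
R→O→P: 14 + 6 = 20
The minimum is 8.

8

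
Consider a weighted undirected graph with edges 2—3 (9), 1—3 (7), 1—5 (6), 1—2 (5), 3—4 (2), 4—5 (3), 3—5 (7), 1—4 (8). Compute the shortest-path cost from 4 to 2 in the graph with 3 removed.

Paths from 4 to 2 avoiding 3:
4 - 1 - 2: 8 + 5 = 13
4 - 5 - 1 - 2: 3 + 6 + 5 = 14
Best route has total 13.

13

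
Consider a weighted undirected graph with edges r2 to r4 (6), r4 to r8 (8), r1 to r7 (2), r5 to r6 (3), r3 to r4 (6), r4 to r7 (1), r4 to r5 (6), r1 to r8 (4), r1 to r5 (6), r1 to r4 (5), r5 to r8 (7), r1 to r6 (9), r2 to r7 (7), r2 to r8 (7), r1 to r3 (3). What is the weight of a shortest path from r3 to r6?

Some routes from r3 to r6:
r3-r1-r5-r6: 3 + 6 + 3 = 12
r3-r4-r5-r6: 6 + 6 + 3 = 15
r3-r1-r7-r4-r5-r6: 3 + 2 + 1 + 6 + 3 = 15
r3-r1-r6: 3 + 9 = 12
Best route has total 12.

12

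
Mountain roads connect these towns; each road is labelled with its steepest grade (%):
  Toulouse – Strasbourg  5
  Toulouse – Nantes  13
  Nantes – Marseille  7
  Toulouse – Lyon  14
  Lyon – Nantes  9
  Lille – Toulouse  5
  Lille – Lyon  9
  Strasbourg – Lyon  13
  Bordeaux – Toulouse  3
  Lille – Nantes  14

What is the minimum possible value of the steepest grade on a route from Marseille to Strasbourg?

A few of the Marseille→Strasbourg routes:
Marseille-Nantes-Lyon-Lille-Toulouse-Strasbourg: max(7, 9, 9, 5, 5) = 9
Marseille-Nantes-Toulouse-Strasbourg: max(7, 13, 5) = 13
Marseille-Nantes-Lyon-Strasbourg: max(7, 9, 13) = 13
The minimum achievable maximum is 9%.

9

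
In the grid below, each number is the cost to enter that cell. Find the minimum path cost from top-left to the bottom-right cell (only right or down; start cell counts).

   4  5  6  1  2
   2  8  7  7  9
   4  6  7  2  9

34

Best path: [0,0]→[0,1]→[0,2]→[0,3]→[1,3]→[2,3]→[2,4]
Cost: 4 + 5 + 6 + 1 + 7 + 2 + 9 = 34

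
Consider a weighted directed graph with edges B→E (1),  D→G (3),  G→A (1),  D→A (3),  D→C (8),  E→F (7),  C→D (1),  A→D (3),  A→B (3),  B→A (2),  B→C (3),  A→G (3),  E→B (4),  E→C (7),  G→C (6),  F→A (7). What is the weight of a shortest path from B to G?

5

A few of the B→G routes:
B -> C -> D -> G: 3 + 1 + 3 = 7
B -> A -> G: 2 + 3 = 5
B -> C -> D -> A -> G: 3 + 1 + 3 + 3 = 10
B -> A -> D -> G: 2 + 3 + 3 = 8
Best route has total 5.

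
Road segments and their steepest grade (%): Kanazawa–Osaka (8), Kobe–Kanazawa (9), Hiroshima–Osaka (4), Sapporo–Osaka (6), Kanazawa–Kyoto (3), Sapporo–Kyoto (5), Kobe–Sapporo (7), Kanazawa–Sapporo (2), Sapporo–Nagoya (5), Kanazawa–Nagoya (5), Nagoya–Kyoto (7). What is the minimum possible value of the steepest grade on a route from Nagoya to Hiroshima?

6

Checking several routes:
Nagoya → Sapporo → Osaka → Hiroshima: max(5, 6, 4) = 6
Nagoya → Kanazawa → Kyoto → Sapporo → Osaka → Hiroshima: max(5, 3, 5, 6, 4) = 6
Nagoya → Kanazawa → Sapporo → Osaka → Hiroshima: max(5, 2, 6, 4) = 6
The minimum achievable maximum is 6%.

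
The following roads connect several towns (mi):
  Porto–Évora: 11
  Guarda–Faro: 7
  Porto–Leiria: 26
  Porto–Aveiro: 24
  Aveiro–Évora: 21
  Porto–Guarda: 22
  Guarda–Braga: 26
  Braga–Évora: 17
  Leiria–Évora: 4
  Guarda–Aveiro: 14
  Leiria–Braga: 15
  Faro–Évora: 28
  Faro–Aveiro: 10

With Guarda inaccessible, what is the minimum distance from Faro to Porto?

34

Some routes from Faro to Porto avoiding Guarda:
Faro - Évora - Porto: 28 + 11 = 39
Faro - Aveiro - Évora - Porto: 10 + 21 + 11 = 42
Faro - Aveiro - Porto: 10 + 24 = 34
The minimum is 34 mi.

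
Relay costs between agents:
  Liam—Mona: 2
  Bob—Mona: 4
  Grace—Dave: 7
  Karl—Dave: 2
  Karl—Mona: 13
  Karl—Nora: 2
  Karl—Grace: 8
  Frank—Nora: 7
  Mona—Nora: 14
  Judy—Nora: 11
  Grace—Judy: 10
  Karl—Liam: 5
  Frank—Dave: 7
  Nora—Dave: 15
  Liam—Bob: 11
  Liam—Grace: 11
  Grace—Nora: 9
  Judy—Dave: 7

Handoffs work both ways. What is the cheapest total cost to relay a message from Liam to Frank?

Comparing a few candidate routes:
Liam - Mona - Nora - Frank: 2 + 14 + 7 = 23
Liam - Karl - Dave - Frank: 5 + 2 + 7 = 14
Liam - Karl - Nora - Frank: 5 + 2 + 7 = 14
Shortest: 14.

14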